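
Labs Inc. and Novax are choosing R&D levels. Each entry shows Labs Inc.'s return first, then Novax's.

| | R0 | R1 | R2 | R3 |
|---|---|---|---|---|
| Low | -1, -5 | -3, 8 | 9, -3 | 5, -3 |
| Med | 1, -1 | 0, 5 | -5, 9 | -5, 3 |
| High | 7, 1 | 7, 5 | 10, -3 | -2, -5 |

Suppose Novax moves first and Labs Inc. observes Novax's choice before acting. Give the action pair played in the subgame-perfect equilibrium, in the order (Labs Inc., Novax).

(High, R1)

Solve by backward induction (Novax leads).
- R0: BR = High, leader payoff 1.
- R1: BR = High, leader payoff 5.
- R2: BR = High, leader payoff -3.
- R3: BR = Low, leader payoff -3.
Among 1, 5, -3, -3, the best is 5 at R1. Subgame-perfect outcome: (High, R1) with payoffs (7, 5).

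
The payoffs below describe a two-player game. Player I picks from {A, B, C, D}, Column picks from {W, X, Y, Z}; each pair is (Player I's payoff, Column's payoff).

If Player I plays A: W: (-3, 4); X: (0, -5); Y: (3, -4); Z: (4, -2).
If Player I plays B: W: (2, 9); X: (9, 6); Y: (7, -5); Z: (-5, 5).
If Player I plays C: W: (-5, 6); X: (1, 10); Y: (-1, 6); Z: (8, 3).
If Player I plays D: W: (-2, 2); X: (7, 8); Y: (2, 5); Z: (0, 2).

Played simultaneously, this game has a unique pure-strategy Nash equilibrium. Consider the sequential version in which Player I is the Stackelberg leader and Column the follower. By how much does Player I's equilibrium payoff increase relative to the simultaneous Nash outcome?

Backward induction with Player I moving first.
- A: Column compares 4, -5, -4, -2 and picks W; Player I would get -3.
- B: Column compares 9, 6, -5, 5 and picks W; Player I would get 2.
- C: Column compares 6, 10, 6, 3 and picks X; Player I would get 1.
- D: Column compares 2, 8, 5, 2 and picks X; Player I would get 7.
Maximizing over -3, 2, 1, 7, Player I chooses D. Subgame-perfect outcome: (D, X) with payoffs (7, 8).
Under simultaneous play:
Player I's best replies: W→B; X→B; Y→B; Z→C.
Column's best replies: A→W; B→W; C→X; D→X.
Only (B, W) has each player best-responding; Nash payoffs (2, 9).
Player I's commitment gain: 7 − 2 = 5.

5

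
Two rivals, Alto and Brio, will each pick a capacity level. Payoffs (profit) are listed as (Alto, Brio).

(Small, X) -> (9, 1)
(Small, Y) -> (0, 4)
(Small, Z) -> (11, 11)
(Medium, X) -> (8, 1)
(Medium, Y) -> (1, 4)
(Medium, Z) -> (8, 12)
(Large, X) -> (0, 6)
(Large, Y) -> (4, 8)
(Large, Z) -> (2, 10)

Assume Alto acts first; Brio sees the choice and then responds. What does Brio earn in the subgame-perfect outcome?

11

Work backward from Brio's decision.
- Small: BR = Z, leader payoff 11.
- Medium: BR = Z, leader payoff 8.
- Large: BR = Z, leader payoff 2.
Alto's induced payoffs are 11, 8, 2, so Alto commits to Small. Subgame-perfect outcome: (Small, Z) with payoffs (11, 11).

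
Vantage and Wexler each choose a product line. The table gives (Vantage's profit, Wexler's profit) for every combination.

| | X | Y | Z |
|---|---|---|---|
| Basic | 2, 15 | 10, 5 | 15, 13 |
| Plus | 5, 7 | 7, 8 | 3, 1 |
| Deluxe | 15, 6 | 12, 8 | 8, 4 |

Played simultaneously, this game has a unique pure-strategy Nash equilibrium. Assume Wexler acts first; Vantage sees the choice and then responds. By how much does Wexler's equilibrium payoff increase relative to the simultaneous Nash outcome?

Work backward from Vantage's decision.
- X: BR = Deluxe, leader payoff 6.
- Y: BR = Deluxe, leader payoff 8.
- Z: BR = Basic, leader payoff 13.
Wexler's induced payoffs are 6, 8, 13, so Wexler commits to Z. Subgame-perfect outcome: (Basic, Z) with payoffs (15, 13).
Under simultaneous play:
Vantage's best replies: X→Deluxe; Y→Deluxe; Z→Basic.
Wexler's best replies: Basic→X; Plus→Y; Deluxe→Y.
Only (Deluxe, Y) has each player best-responding; Nash payoffs (12, 8).
Wexler's commitment gain: 13 − 8 = 5.

5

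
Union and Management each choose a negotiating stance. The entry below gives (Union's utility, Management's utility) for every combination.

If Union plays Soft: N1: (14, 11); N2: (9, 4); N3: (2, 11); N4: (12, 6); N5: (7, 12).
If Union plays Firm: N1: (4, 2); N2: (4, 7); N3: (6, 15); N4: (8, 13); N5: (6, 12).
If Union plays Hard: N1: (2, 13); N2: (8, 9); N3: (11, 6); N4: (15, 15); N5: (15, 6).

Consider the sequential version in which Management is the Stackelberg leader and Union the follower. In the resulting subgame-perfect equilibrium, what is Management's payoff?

15

Backward induction with Management moving first.
- N1 → Union plays Soft (best of 14, 4, 2); Management gets 11.
- N2 → Union plays Soft (best of 9, 4, 8); Management gets 4.
- N3 → Union plays Hard (best of 2, 6, 11); Management gets 6.
- N4 → Union plays Hard (best of 12, 8, 15); Management gets 15.
- N5 → Union plays Hard (best of 7, 6, 15); Management gets 6.
Among 11, 4, 6, 15, 6, the best is 15 at N4. Subgame-perfect outcome: (Hard, N4) with payoffs (15, 15).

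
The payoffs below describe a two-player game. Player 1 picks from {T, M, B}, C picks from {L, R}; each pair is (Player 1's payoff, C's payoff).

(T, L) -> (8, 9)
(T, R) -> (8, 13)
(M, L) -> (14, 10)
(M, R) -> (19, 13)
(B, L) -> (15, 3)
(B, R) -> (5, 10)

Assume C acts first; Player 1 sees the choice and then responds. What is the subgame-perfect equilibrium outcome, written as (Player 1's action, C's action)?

Solve by backward induction (C leads).
- L → Player 1 plays B (best of 8, 14, 15); C gets 3.
- R → Player 1 plays M (best of 8, 19, 5); C gets 13.
Maximizing over 3, 13, C chooses R. Subgame-perfect outcome: (M, R) with payoffs (19, 13).

(M, R)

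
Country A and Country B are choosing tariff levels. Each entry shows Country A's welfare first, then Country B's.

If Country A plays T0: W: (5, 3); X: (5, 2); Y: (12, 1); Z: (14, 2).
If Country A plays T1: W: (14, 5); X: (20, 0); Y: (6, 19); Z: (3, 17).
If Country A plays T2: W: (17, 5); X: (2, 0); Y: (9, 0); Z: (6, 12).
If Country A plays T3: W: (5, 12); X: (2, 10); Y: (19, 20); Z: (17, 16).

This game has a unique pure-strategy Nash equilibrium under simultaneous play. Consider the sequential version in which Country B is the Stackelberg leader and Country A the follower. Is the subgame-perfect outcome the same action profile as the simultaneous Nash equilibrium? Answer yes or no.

Backward induction with Country B moving first.
- W: Country A compares 5, 14, 17, 5 and picks T2; Country B would get 5.
- X: Country A compares 5, 20, 2, 2 and picks T1; Country B would get 0.
- Y: Country A compares 12, 6, 9, 19 and picks T3; Country B would get 20.
- Z: Country A compares 14, 3, 6, 17 and picks T3; Country B would get 16.
Country B's induced payoffs are 5, 0, 20, 16, so Country B commits to Y. Subgame-perfect outcome: (T3, Y) with payoffs (19, 20).
For the simultaneous game, intersect best replies.
Country A's best replies: W→T2; X→T1; Y→T3; Z→T3.
Country B's best replies: T0→W; T1→Y; T2→Z; T3→Y.
The unique mutual best reply is (T3, Y), giving (19, 20).
Sequential outcome (T3, Y) coincides with the Nash profile (T3, Y).

yes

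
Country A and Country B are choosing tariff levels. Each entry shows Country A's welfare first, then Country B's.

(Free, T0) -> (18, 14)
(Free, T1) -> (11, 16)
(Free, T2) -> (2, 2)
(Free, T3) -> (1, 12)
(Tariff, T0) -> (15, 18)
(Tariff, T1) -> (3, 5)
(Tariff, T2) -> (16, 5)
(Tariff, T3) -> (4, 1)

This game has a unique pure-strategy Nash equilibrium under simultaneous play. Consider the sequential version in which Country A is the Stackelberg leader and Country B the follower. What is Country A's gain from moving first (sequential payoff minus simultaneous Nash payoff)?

4

Solve by backward induction (Country A leads).
- Free: Country B compares 14, 16, 2, 12 and picks T1; Country A would get 11.
- Tariff: Country B compares 18, 5, 5, 1 and picks T0; Country A would get 15.
Maximizing over 11, 15, Country A chooses Tariff. Subgame-perfect outcome: (Tariff, T0) with payoffs (15, 18).
Under simultaneous play:
Country A's best replies: T0→Free; T1→Free; T2→Tariff; T3→Tariff.
Country B's best replies: Free→T1; Tariff→T0.
The unique mutual best reply is (Free, T1), giving (11, 16).
Country A's commitment gain: 15 − 11 = 4.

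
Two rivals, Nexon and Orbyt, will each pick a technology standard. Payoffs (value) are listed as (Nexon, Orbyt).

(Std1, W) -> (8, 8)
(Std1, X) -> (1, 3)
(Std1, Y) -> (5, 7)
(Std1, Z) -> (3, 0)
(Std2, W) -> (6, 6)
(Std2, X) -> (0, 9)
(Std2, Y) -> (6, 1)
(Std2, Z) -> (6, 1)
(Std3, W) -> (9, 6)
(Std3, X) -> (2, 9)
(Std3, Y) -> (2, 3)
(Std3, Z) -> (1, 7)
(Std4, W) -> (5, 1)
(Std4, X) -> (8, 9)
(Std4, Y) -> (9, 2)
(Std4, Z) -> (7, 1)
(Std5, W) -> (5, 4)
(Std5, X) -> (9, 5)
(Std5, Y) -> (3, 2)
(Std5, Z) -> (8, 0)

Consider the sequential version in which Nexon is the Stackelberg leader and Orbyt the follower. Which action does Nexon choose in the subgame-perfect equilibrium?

Std5

Work backward from Orbyt's decision.
- Std1 → Orbyt plays W (best of 8, 3, 7, 0); Nexon gets 8.
- Std2 → Orbyt plays X (best of 6, 9, 1, 1); Nexon gets 0.
- Std3 → Orbyt plays X (best of 6, 9, 3, 7); Nexon gets 2.
- Std4 → Orbyt plays X (best of 1, 9, 2, 1); Nexon gets 8.
- Std5 → Orbyt plays X (best of 4, 5, 2, 0); Nexon gets 9.
Maximizing over 8, 0, 2, 8, 9, Nexon chooses Std5. Subgame-perfect outcome: (Std5, X) with payoffs (9, 5).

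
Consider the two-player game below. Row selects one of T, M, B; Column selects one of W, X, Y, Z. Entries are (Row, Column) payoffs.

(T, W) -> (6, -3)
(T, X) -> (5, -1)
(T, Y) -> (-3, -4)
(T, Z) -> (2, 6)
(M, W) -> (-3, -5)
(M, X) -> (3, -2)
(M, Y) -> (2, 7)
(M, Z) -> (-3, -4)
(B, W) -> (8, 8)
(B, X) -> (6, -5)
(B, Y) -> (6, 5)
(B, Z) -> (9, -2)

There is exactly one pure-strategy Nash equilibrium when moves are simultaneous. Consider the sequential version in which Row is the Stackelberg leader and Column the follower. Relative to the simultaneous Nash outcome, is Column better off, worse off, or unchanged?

Work backward from Column's decision.
- T: BR = Z, leader payoff 2.
- M: BR = Y, leader payoff 2.
- B: BR = W, leader payoff 8.
Row's induced payoffs are 2, 2, 8, so Row commits to B. Subgame-perfect outcome: (B, W) with payoffs (8, 8).
For the simultaneous game, intersect best replies.
Row's best replies: W→B; X→B; Y→B; Z→B.
Column's best replies: T→Z; M→Y; B→W.
Only (B, W) has each player best-responding; Nash payoffs (8, 8).
Column earns 8 sequentially versus 8 at the Nash outcome: unchanged.

unchanged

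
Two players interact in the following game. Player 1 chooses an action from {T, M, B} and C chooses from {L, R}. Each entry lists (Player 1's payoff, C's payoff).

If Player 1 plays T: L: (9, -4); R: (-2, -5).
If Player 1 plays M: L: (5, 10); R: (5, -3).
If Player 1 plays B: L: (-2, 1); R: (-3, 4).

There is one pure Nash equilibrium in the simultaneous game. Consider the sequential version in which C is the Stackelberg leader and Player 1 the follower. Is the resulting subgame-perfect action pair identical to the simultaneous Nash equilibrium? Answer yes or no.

no

Player 1 best-responds to each possible C move:
- L: Player 1 compares 9, 5, -2 and picks T; C would get -4.
- R: Player 1 compares -2, 5, -3 and picks M; C would get -3.
Among -4, -3, the best is -3 at R. Subgame-perfect outcome: (M, R) with payoffs (5, -3).
Now find the simultaneous Nash equilibrium.
Player 1's best replies: L→T; R→M.
C's best replies: T→L; M→L; B→R.
The unique mutual best reply is (T, L), giving (9, -4).
Sequential outcome (M, R) differs from the Nash profile (T, L).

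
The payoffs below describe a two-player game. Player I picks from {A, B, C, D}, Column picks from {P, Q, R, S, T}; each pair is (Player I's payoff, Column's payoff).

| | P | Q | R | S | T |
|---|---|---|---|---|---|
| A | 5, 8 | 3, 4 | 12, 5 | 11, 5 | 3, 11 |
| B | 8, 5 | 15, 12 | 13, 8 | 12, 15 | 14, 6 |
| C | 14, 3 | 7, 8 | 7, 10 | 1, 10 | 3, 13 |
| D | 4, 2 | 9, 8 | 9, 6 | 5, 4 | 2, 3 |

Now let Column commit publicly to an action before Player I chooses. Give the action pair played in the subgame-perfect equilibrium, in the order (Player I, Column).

(B, S)

Work backward from Player I's decision.
- P: BR = C, leader payoff 3.
- Q: BR = B, leader payoff 12.
- R: BR = B, leader payoff 8.
- S: BR = B, leader payoff 15.
- T: BR = B, leader payoff 6.
Column's induced payoffs are 3, 12, 8, 15, 6, so Column commits to S. Subgame-perfect outcome: (B, S) with payoffs (12, 15).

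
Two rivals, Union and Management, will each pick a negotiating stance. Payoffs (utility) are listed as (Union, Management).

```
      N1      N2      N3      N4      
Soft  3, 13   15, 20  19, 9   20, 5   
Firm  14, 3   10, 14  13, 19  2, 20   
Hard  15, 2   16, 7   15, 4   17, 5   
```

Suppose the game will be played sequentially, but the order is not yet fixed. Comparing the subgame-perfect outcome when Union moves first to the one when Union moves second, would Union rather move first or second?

If Union leads: Management's best replies are Soft→N2, Firm→N4, Hard→N2; Union's induced payoffs 15, 2, 16; outcome (Hard, N2), payoffs (16, 7).
If Management leads: Union's best replies are N1→Hard, N2→Hard, N3→Soft, N4→Soft; Management's induced payoffs 2, 7, 9, 5; outcome (Soft, N3), payoffs (19, 9).
Union gets 16 moving first and 19 moving second, so Union prefers to move second.

second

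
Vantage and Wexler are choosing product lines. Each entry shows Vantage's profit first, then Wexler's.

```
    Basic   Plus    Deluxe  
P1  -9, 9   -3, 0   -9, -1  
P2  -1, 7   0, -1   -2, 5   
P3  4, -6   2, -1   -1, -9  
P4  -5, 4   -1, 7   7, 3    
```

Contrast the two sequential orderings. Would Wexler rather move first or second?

first

If Vantage leads: Wexler's best replies are P1→Basic, P2→Basic, P3→Plus, P4→Plus; Vantage's induced payoffs -9, -1, 2, -1; outcome (P3, Plus), payoffs (2, -1).
If Wexler leads: Vantage's best replies are Basic→P3, Plus→P3, Deluxe→P4; Wexler's induced payoffs -6, -1, 3; outcome (P4, Deluxe), payoffs (7, 3).
Wexler gets 3 moving first and -1 moving second, so Wexler prefers to move first.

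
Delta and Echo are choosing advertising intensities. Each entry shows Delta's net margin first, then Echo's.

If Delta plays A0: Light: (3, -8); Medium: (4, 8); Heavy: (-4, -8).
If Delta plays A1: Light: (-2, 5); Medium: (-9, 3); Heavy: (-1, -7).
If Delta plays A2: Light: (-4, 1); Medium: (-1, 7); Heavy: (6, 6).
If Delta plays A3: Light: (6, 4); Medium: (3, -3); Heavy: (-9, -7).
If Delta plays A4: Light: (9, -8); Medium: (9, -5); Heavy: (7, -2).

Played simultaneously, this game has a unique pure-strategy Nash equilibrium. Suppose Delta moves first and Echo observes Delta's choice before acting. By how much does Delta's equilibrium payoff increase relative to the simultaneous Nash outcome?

0

Solve by backward induction (Delta leads).
- A0: BR = Medium, leader payoff 4.
- A1: BR = Light, leader payoff -2.
- A2: BR = Medium, leader payoff -1.
- A3: BR = Light, leader payoff 6.
- A4: BR = Heavy, leader payoff 7.
Maximizing over 4, -2, -1, 6, 7, Delta chooses A4. Subgame-perfect outcome: (A4, Heavy) with payoffs (7, -2).
Now find the simultaneous Nash equilibrium.
Delta's best replies: Light→A4; Medium→A4; Heavy→A4.
Echo's best replies: A0→Medium; A1→Light; A2→Medium; A3→Light; A4→Heavy.
The unique mutual best reply is (A4, Heavy), giving (7, -2).
Delta's commitment gain: 7 − 7 = 0.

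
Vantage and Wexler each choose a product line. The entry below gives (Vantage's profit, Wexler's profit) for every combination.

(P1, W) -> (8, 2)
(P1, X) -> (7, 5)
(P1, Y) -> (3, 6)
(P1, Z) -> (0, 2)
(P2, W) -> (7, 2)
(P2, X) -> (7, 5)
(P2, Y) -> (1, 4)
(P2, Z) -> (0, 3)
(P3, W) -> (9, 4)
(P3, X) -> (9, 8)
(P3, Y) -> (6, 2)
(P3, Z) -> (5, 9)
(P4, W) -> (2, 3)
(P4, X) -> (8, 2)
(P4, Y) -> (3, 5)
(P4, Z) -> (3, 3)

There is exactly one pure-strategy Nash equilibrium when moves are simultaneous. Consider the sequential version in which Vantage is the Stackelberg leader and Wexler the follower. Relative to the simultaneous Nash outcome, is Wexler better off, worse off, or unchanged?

Solve by backward induction (Vantage leads).
- P1: BR = Y, leader payoff 3.
- P2: BR = X, leader payoff 7.
- P3: BR = Z, leader payoff 5.
- P4: BR = Y, leader payoff 3.
Vantage's induced payoffs are 3, 7, 5, 3, so Vantage commits to P2. Subgame-perfect outcome: (P2, X) with payoffs (7, 5).
For the simultaneous game, intersect best replies.
Vantage's best replies: W→P3; X→P3; Y→P3; Z→P3.
Wexler's best replies: P1→Y; P2→X; P3→Z; P4→Y.
Only (P3, Z) has each player best-responding; Nash payoffs (5, 9).
Wexler earns 5 sequentially versus 9 at the Nash outcome: worse off.

worse off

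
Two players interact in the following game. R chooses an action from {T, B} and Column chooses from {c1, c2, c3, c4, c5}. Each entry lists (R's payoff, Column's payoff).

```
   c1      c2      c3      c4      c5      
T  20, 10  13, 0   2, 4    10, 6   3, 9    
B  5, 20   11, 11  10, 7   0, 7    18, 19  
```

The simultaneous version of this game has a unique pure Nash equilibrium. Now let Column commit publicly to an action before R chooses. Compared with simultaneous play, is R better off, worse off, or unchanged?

Backward induction with Column moving first.
- c1: R compares 20, 5 and picks T; Column would get 10.
- c2: R compares 13, 11 and picks T; Column would get 0.
- c3: R compares 2, 10 and picks B; Column would get 7.
- c4: R compares 10, 0 and picks T; Column would get 6.
- c5: R compares 3, 18 and picks B; Column would get 19.
Among 10, 0, 7, 6, 19, the best is 19 at c5. Subgame-perfect outcome: (B, c5) with payoffs (18, 19).
For the simultaneous game, intersect best replies.
R's best replies: c1→T; c2→T; c3→B; c4→T; c5→B.
Column's best replies: T→c1; B→c1.
Only (T, c1) has each player best-responding; Nash payoffs (20, 10).
R earns 18 sequentially versus 20 at the Nash outcome: worse off.

worse off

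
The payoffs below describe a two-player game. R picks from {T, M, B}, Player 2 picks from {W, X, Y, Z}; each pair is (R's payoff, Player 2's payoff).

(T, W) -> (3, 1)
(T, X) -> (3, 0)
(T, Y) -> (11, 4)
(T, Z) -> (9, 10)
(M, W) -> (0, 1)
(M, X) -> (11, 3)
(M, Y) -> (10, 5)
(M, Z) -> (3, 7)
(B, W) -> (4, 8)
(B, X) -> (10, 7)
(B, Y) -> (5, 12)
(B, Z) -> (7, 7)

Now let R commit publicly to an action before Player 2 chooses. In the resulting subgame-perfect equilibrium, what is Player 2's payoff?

Work backward from Player 2's decision.
- T → Player 2 plays Z (best of 1, 0, 4, 10); R gets 9.
- M → Player 2 plays Z (best of 1, 3, 5, 7); R gets 3.
- B → Player 2 plays Y (best of 8, 7, 12, 7); R gets 5.
Maximizing over 9, 3, 5, R chooses T. Subgame-perfect outcome: (T, Z) with payoffs (9, 10).

10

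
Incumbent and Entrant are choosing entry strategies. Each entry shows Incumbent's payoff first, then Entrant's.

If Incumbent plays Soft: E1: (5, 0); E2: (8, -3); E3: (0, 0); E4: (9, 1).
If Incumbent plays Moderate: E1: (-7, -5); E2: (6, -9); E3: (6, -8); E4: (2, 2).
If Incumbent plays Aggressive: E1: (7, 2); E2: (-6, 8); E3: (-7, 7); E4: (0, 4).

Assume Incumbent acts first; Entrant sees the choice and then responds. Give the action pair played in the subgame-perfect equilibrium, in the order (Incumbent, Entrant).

(Soft, E4)

Backward induction with Incumbent moving first.
- Soft → Entrant plays E4 (best of 0, -3, 0, 1); Incumbent gets 9.
- Moderate → Entrant plays E4 (best of -5, -9, -8, 2); Incumbent gets 2.
- Aggressive → Entrant plays E2 (best of 2, 8, 7, 4); Incumbent gets -6.
Among 9, 2, -6, the best is 9 at Soft. Subgame-perfect outcome: (Soft, E4) with payoffs (9, 1).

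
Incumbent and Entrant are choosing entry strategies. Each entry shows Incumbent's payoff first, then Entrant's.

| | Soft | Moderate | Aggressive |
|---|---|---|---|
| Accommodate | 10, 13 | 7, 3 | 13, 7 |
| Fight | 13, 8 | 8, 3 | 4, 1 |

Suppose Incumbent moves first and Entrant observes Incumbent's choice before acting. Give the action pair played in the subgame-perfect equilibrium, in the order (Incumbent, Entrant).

Entrant best-responds to each possible Incumbent move:
- Accommodate → Entrant plays Soft (best of 13, 3, 7); Incumbent gets 10.
- Fight → Entrant plays Soft (best of 8, 3, 1); Incumbent gets 13.
Maximizing over 10, 13, Incumbent chooses Fight. Subgame-perfect outcome: (Fight, Soft) with payoffs (13, 8).

(Fight, Soft)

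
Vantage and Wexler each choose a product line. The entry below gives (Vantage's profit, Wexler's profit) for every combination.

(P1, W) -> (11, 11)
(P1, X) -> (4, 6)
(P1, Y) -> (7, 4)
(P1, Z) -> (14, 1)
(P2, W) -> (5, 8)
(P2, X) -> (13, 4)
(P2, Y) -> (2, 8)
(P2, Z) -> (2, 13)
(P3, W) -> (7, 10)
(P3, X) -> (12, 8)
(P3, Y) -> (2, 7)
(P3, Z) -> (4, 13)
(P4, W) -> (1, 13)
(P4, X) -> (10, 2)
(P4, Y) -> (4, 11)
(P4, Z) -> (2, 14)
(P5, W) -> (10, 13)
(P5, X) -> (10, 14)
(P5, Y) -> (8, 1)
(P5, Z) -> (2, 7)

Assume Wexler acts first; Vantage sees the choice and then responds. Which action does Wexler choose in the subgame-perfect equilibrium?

Work backward from Vantage's decision.
- W → Vantage plays P1 (best of 11, 5, 7, 1, 10); Wexler gets 11.
- X → Vantage plays P2 (best of 4, 13, 12, 10, 10); Wexler gets 4.
- Y → Vantage plays P5 (best of 7, 2, 2, 4, 8); Wexler gets 1.
- Z → Vantage plays P1 (best of 14, 2, 4, 2, 2); Wexler gets 1.
Among 11, 4, 1, 1, the best is 11 at W. Subgame-perfect outcome: (P1, W) with payoffs (11, 11).

W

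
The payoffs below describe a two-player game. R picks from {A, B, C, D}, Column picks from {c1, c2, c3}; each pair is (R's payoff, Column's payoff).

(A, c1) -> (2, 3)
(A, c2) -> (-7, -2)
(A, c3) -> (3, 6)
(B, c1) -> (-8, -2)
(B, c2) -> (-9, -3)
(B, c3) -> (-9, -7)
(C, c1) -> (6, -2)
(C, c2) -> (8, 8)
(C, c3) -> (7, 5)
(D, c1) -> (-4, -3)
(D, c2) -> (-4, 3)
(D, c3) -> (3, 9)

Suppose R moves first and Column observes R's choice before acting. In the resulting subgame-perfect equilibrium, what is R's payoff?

8

Work backward from Column's decision.
- A: Column compares 3, -2, 6 and picks c3; R would get 3.
- B: Column compares -2, -3, -7 and picks c1; R would get -8.
- C: Column compares -2, 8, 5 and picks c2; R would get 8.
- D: Column compares -3, 3, 9 and picks c3; R would get 3.
Among 3, -8, 8, 3, the best is 8 at C. Subgame-perfect outcome: (C, c2) with payoffs (8, 8).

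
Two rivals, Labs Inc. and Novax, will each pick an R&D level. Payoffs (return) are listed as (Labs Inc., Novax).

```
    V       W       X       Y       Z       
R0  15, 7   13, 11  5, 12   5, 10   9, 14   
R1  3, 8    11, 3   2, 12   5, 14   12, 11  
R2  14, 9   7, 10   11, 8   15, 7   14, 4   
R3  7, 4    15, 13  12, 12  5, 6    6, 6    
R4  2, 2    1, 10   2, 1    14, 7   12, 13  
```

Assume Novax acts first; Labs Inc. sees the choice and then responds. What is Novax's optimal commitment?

Labs Inc. best-responds to each possible Novax move:
- V → Labs Inc. plays R0 (best of 15, 3, 14, 7, 2); Novax gets 7.
- W → Labs Inc. plays R3 (best of 13, 11, 7, 15, 1); Novax gets 13.
- X → Labs Inc. plays R3 (best of 5, 2, 11, 12, 2); Novax gets 12.
- Y → Labs Inc. plays R2 (best of 5, 5, 15, 5, 14); Novax gets 7.
- Z → Labs Inc. plays R2 (best of 9, 12, 14, 6, 12); Novax gets 4.
Maximizing over 7, 13, 12, 7, 4, Novax chooses W. Subgame-perfect outcome: (R3, W) with payoffs (15, 13).

W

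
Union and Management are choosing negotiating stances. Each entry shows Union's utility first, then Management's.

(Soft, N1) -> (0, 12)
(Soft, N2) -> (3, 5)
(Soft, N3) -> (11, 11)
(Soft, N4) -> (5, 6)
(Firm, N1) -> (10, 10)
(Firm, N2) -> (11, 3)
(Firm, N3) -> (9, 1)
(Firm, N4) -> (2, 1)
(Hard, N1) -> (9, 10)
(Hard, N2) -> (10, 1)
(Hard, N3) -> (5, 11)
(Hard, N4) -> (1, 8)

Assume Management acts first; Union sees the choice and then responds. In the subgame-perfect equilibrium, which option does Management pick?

Union best-responds to each possible Management move:
- N1 → Union plays Firm (best of 0, 10, 9); Management gets 10.
- N2 → Union plays Firm (best of 3, 11, 10); Management gets 3.
- N3 → Union plays Soft (best of 11, 9, 5); Management gets 11.
- N4 → Union plays Soft (best of 5, 2, 1); Management gets 6.
Maximizing over 10, 3, 11, 6, Management chooses N3. Subgame-perfect outcome: (Soft, N3) with payoffs (11, 11).

N3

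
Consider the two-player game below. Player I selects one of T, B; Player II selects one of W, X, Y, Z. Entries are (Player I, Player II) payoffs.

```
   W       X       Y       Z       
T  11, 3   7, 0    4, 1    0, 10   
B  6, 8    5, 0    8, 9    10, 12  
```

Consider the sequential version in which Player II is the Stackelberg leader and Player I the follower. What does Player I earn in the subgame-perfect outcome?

Work backward from Player I's decision.
- W: Player I compares 11, 6 and picks T; Player II would get 3.
- X: Player I compares 7, 5 and picks T; Player II would get 0.
- Y: Player I compares 4, 8 and picks B; Player II would get 9.
- Z: Player I compares 0, 10 and picks B; Player II would get 12.
Maximizing over 3, 0, 9, 12, Player II chooses Z. Subgame-perfect outcome: (B, Z) with payoffs (10, 12).

10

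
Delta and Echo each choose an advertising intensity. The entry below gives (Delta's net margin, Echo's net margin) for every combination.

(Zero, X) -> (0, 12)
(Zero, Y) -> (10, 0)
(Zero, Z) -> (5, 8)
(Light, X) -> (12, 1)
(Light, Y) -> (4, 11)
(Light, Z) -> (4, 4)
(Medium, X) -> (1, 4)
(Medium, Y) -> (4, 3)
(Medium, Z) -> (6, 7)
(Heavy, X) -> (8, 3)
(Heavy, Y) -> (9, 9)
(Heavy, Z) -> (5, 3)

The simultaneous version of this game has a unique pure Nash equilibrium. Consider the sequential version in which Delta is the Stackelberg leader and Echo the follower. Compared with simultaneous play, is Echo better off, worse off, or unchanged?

Backward induction with Delta moving first.
- Zero: BR = X, leader payoff 0.
- Light: BR = Y, leader payoff 4.
- Medium: BR = Z, leader payoff 6.
- Heavy: BR = Y, leader payoff 9.
Delta's induced payoffs are 0, 4, 6, 9, so Delta commits to Heavy. Subgame-perfect outcome: (Heavy, Y) with payoffs (9, 9).
Under simultaneous play:
Delta's best replies: X→Light; Y→Zero; Z→Medium.
Echo's best replies: Zero→X; Light→Y; Medium→Z; Heavy→Y.
Only (Medium, Z) has each player best-responding; Nash payoffs (6, 7).
Echo earns 9 sequentially versus 7 at the Nash outcome: better off.

better off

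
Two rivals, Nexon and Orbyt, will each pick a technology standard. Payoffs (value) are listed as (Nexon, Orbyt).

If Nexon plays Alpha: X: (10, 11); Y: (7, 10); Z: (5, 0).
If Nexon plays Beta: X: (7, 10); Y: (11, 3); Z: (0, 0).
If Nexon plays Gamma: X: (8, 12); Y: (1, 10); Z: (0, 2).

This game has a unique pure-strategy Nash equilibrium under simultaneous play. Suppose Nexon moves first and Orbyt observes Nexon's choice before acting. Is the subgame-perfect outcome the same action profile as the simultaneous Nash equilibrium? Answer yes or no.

yes

Solve by backward induction (Nexon leads).
- Alpha → Orbyt plays X (best of 11, 10, 0); Nexon gets 10.
- Beta → Orbyt plays X (best of 10, 3, 0); Nexon gets 7.
- Gamma → Orbyt plays X (best of 12, 10, 2); Nexon gets 8.
Among 10, 7, 8, the best is 10 at Alpha. Subgame-perfect outcome: (Alpha, X) with payoffs (10, 11).
For the simultaneous game, intersect best replies.
Nexon's best replies: X→Alpha; Y→Beta; Z→Alpha.
Orbyt's best replies: Alpha→X; Beta→X; Gamma→X.
Only (Alpha, X) has each player best-responding; Nash payoffs (10, 11).
Sequential outcome (Alpha, X) coincides with the Nash profile (Alpha, X).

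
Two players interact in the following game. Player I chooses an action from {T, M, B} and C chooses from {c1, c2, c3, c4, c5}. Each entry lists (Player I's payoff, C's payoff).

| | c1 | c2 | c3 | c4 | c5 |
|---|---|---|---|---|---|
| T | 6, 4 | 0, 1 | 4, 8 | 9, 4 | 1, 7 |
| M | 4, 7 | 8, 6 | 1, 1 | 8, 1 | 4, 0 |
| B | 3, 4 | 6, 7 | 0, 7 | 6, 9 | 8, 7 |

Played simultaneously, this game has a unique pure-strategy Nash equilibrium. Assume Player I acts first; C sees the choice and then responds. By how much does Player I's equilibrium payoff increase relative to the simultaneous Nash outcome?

C best-responds to each possible Player I move:
- T → C plays c3 (best of 4, 1, 8, 4, 7); Player I gets 4.
- M → C plays c1 (best of 7, 6, 1, 1, 0); Player I gets 4.
- B → C plays c4 (best of 4, 7, 7, 9, 7); Player I gets 6.
Among 4, 4, 6, the best is 6 at B. Subgame-perfect outcome: (B, c4) with payoffs (6, 9).
Under simultaneous play:
Player I's best replies: c1→T; c2→M; c3→T; c4→T; c5→B.
C's best replies: T→c3; M→c1; B→c4.
The unique mutual best reply is (T, c3), giving (4, 8).
Player I's commitment gain: 6 − 4 = 2.

2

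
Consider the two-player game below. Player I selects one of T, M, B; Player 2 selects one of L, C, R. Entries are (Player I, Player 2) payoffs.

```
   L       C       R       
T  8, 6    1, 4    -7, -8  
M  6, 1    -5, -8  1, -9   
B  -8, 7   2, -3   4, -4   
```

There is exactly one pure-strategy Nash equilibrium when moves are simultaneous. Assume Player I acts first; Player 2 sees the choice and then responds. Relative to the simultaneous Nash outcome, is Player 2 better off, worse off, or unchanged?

unchanged

Solve by backward induction (Player I leads).
- T → Player 2 plays L (best of 6, 4, -8); Player I gets 8.
- M → Player 2 plays L (best of 1, -8, -9); Player I gets 6.
- B → Player 2 plays L (best of 7, -3, -4); Player I gets -8.
Maximizing over 8, 6, -8, Player I chooses T. Subgame-perfect outcome: (T, L) with payoffs (8, 6).
Under simultaneous play:
Player I's best replies: L→T; C→B; R→B.
Player 2's best replies: T→L; M→L; B→L.
Only (T, L) has each player best-responding; Nash payoffs (8, 6).
Player 2 earns 6 sequentially versus 6 at the Nash outcome: unchanged.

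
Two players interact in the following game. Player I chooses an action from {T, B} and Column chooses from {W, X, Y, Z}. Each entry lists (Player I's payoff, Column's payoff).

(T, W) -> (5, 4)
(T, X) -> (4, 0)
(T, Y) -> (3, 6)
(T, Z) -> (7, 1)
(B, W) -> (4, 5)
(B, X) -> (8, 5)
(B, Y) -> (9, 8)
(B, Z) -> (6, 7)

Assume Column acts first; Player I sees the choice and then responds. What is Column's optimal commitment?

Backward induction with Column moving first.
- W: BR = T, leader payoff 4.
- X: BR = B, leader payoff 5.
- Y: BR = B, leader payoff 8.
- Z: BR = T, leader payoff 1.
Column's induced payoffs are 4, 5, 8, 1, so Column commits to Y. Subgame-perfect outcome: (B, Y) with payoffs (9, 8).

Y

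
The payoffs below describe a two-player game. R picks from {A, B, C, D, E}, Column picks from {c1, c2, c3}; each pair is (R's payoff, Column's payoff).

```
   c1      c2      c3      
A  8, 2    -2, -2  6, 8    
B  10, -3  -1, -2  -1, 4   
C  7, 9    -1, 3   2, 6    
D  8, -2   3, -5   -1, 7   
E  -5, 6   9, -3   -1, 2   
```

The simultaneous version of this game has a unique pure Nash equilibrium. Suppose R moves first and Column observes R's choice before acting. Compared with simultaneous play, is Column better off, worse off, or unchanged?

Backward induction with R moving first.
- A: Column compares 2, -2, 8 and picks c3; R would get 6.
- B: Column compares -3, -2, 4 and picks c3; R would get -1.
- C: Column compares 9, 3, 6 and picks c1; R would get 7.
- D: Column compares -2, -5, 7 and picks c3; R would get -1.
- E: Column compares 6, -3, 2 and picks c1; R would get -5.
Maximizing over 6, -1, 7, -1, -5, R chooses C. Subgame-perfect outcome: (C, c1) with payoffs (7, 9).
For the simultaneous game, intersect best replies.
R's best replies: c1→B; c2→E; c3→A.
Column's best replies: A→c3; B→c3; C→c1; D→c3; E→c1.
Only (A, c3) has each player best-responding; Nash payoffs (6, 8).
Column earns 9 sequentially versus 8 at the Nash outcome: better off.

better off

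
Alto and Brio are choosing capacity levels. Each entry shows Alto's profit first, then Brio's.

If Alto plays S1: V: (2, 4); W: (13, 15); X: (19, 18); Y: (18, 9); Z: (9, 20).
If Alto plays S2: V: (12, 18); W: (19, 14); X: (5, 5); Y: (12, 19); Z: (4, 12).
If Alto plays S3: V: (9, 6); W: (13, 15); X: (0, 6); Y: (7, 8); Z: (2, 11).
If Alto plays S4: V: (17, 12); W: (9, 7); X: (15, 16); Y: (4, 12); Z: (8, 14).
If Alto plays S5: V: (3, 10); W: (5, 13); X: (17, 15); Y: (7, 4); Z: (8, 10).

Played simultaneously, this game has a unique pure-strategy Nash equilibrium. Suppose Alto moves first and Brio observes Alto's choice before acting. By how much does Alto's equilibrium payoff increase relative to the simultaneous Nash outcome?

8

Backward induction with Alto moving first.
- S1: BR = Z, leader payoff 9.
- S2: BR = Y, leader payoff 12.
- S3: BR = W, leader payoff 13.
- S4: BR = X, leader payoff 15.
- S5: BR = X, leader payoff 17.
Maximizing over 9, 12, 13, 15, 17, Alto chooses S5. Subgame-perfect outcome: (S5, X) with payoffs (17, 15).
Under simultaneous play:
Alto's best replies: V→S4; W→S2; X→S1; Y→S1; Z→S1.
Brio's best replies: S1→Z; S2→Y; S3→W; S4→X; S5→X.
The unique mutual best reply is (S1, Z), giving (9, 20).
Alto's commitment gain: 17 − 9 = 8.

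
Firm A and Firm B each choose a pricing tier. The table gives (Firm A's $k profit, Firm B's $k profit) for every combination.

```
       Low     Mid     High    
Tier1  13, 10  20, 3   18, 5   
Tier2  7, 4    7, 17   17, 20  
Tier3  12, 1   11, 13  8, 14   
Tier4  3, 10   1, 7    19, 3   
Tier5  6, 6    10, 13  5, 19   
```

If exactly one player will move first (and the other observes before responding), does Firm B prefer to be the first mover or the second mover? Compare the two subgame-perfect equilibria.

second

If Firm A leads: Firm B's best replies are Tier1→Low, Tier2→High, Tier3→High, Tier4→Low, Tier5→High; Firm A's induced payoffs 13, 17, 8, 3, 5; outcome (Tier2, High), payoffs (17, 20).
If Firm B leads: Firm A's best replies are Low→Tier1, Mid→Tier1, High→Tier4; Firm B's induced payoffs 10, 3, 3; outcome (Tier1, Low), payoffs (13, 10).
Firm B gets 10 moving first and 20 moving second, so Firm B prefers to move second.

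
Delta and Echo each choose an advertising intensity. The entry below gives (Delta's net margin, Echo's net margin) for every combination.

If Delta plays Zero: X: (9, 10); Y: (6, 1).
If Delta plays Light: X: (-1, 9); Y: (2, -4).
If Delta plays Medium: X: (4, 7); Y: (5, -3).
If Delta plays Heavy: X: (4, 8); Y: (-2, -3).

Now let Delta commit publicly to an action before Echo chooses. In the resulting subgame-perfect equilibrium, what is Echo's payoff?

10

Echo best-responds to each possible Delta move:
- Zero → Echo plays X (best of 10, 1); Delta gets 9.
- Light → Echo plays X (best of 9, -4); Delta gets -1.
- Medium → Echo plays X (best of 7, -3); Delta gets 4.
- Heavy → Echo plays X (best of 8, -3); Delta gets 4.
Delta's induced payoffs are 9, -1, 4, 4, so Delta commits to Zero. Subgame-perfect outcome: (Zero, X) with payoffs (9, 10).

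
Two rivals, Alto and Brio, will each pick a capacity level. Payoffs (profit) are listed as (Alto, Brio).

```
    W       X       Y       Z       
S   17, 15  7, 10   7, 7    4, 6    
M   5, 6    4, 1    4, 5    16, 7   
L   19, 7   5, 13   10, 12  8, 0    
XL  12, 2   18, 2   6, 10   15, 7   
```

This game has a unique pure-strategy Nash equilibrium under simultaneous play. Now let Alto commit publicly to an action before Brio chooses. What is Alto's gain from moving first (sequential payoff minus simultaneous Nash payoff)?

1

Backward induction with Alto moving first.
- S: Brio compares 15, 10, 7, 6 and picks W; Alto would get 17.
- M: Brio compares 6, 1, 5, 7 and picks Z; Alto would get 16.
- L: Brio compares 7, 13, 12, 0 and picks X; Alto would get 5.
- XL: Brio compares 2, 2, 10, 7 and picks Y; Alto would get 6.
Among 17, 16, 5, 6, the best is 17 at S. Subgame-perfect outcome: (S, W) with payoffs (17, 15).
Under simultaneous play:
Alto's best replies: W→L; X→XL; Y→L; Z→M.
Brio's best replies: S→W; M→Z; L→X; XL→Y.
Only (M, Z) has each player best-responding; Nash payoffs (16, 7).
Alto's commitment gain: 17 − 16 = 1.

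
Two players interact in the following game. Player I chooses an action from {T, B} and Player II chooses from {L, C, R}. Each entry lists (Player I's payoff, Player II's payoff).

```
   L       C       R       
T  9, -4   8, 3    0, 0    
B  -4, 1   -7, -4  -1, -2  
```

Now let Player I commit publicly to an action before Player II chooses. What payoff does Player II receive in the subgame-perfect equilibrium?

3

Player II best-responds to each possible Player I move:
- T → Player II plays C (best of -4, 3, 0); Player I gets 8.
- B → Player II plays L (best of 1, -4, -2); Player I gets -4.
Among 8, -4, the best is 8 at T. Subgame-perfect outcome: (T, C) with payoffs (8, 3).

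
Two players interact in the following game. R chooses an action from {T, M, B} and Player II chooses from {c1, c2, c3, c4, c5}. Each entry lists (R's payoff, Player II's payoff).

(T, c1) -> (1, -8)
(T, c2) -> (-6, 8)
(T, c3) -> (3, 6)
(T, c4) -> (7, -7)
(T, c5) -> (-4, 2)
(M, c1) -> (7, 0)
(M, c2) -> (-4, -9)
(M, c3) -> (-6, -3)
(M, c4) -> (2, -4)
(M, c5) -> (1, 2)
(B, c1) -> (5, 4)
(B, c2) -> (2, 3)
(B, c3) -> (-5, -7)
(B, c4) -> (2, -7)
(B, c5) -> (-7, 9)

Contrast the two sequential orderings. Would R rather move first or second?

second

If R leads: Player II's best replies are T→c2, M→c5, B→c5; R's induced payoffs -6, 1, -7; outcome (M, c5), payoffs (1, 2).
If Player II leads: R's best replies are c1→M, c2→B, c3→T, c4→T, c5→M; Player II's induced payoffs 0, 3, 6, -7, 2; outcome (T, c3), payoffs (3, 6).
R gets 1 moving first and 3 moving second, so R prefers to move second.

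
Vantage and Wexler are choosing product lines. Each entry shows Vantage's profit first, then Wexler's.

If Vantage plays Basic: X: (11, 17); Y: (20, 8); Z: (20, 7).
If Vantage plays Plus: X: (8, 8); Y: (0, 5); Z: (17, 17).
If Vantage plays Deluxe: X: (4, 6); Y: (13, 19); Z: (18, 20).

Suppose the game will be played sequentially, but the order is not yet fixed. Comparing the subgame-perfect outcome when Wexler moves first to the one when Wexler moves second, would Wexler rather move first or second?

second

If Vantage leads: Wexler's best replies are Basic→X, Plus→Z, Deluxe→Z; Vantage's induced payoffs 11, 17, 18; outcome (Deluxe, Z), payoffs (18, 20).
If Wexler leads: Vantage's best replies are X→Basic, Y→Basic, Z→Basic; Wexler's induced payoffs 17, 8, 7; outcome (Basic, X), payoffs (11, 17).
Wexler gets 17 moving first and 20 moving second, so Wexler prefers to move second.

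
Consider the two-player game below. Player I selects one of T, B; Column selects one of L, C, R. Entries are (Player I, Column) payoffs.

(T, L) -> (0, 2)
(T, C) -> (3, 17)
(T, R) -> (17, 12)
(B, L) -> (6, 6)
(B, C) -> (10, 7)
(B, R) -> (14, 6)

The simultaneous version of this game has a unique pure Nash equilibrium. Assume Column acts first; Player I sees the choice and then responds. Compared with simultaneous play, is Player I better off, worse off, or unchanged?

Solve by backward induction (Column leads).
- L: Player I compares 0, 6 and picks B; Column would get 6.
- C: Player I compares 3, 10 and picks B; Column would get 7.
- R: Player I compares 17, 14 and picks T; Column would get 12.
Column's induced payoffs are 6, 7, 12, so Column commits to R. Subgame-perfect outcome: (T, R) with payoffs (17, 12).
Now find the simultaneous Nash equilibrium.
Player I's best replies: L→B; C→B; R→T.
Column's best replies: T→C; B→C.
The unique mutual best reply is (B, C), giving (10, 7).
Player I earns 17 sequentially versus 10 at the Nash outcome: better off.

better off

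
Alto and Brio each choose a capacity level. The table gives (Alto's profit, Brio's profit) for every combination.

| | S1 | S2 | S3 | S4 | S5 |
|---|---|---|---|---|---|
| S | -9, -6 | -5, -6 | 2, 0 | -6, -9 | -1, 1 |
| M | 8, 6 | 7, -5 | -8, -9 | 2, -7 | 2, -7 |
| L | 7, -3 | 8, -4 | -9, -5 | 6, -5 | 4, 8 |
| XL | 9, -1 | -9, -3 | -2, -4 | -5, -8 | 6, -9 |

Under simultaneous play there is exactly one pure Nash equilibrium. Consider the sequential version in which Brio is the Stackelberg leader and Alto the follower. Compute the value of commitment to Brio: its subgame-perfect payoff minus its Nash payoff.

1

Backward induction with Brio moving first.
- S1: Alto compares -9, 8, 7, 9 and picks XL; Brio would get -1.
- S2: Alto compares -5, 7, 8, -9 and picks L; Brio would get -4.
- S3: Alto compares 2, -8, -9, -2 and picks S; Brio would get 0.
- S4: Alto compares -6, 2, 6, -5 and picks L; Brio would get -5.
- S5: Alto compares -1, 2, 4, 6 and picks XL; Brio would get -9.
Maximizing over -1, -4, 0, -5, -9, Brio chooses S3. Subgame-perfect outcome: (S, S3) with payoffs (2, 0).
Now find the simultaneous Nash equilibrium.
Alto's best replies: S1→XL; S2→L; S3→S; S4→L; S5→XL.
Brio's best replies: S→S5; M→S1; L→S5; XL→S1.
The unique mutual best reply is (XL, S1), giving (9, -1).
Brio's commitment gain: 0 − -1 = 1.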